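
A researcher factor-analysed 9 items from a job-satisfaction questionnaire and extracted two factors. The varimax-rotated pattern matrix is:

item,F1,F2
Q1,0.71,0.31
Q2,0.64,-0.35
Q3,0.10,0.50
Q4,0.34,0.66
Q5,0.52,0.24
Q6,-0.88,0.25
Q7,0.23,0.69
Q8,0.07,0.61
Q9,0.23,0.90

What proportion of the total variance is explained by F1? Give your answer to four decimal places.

0.2439

SS loadings for F1 = 0.71² + 0.64² + 0.10² + 0.34² + 0.52² + (-0.88)² + 0.23² + 0.07² + 0.23² = 2.1948
Proportion of variance = 2.1948 / 9 = 0.2439.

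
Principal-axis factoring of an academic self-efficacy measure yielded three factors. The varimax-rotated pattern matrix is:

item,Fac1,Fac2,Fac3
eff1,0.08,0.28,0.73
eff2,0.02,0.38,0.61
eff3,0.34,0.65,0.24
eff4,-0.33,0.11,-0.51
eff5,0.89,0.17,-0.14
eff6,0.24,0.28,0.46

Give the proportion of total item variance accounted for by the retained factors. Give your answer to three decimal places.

0.550

Communalities: 0.6177, 0.5169, 0.5957, 0.3811, 0.8406, 0.3476; Σh² = 3.2996.
Total variance with 6 standardized items is 6, so the solution explains 3.2996/6 = 0.5499.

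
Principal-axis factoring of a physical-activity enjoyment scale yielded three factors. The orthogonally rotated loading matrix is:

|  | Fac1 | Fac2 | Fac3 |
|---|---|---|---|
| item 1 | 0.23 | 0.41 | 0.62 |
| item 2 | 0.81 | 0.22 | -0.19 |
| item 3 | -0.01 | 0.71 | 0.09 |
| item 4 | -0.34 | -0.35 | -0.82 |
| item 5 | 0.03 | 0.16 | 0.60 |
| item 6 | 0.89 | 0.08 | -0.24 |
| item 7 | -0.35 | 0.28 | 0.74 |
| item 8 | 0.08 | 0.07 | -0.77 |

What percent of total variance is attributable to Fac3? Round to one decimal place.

33.2%

SS loadings for Fac3 = 0.62² + (-0.19)² + 0.09² + (-0.82)² + 0.60² + (-0.24)² + 0.74² + (-0.77)² = 2.6591
With 8 standardized items, total variance = 8. Proportion = 2.6591/8 = 0.3324 → 33.24%.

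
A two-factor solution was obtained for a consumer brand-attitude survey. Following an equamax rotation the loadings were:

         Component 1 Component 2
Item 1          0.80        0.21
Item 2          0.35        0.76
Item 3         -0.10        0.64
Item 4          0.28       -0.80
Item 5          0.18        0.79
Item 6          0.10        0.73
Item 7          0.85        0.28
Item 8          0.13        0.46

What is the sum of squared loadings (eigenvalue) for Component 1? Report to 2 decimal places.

1.63

SS loadings for Component 1 = 0.80² + 0.35² + (-0.10)² + 0.28² + 0.18² + 0.10² + 0.85² + 0.13² = 0.6400 + 0.1225 + 0.0100 + 0.0784 + 0.0324 + 0.0100 + 0.7225 + 0.0169 = 1.6327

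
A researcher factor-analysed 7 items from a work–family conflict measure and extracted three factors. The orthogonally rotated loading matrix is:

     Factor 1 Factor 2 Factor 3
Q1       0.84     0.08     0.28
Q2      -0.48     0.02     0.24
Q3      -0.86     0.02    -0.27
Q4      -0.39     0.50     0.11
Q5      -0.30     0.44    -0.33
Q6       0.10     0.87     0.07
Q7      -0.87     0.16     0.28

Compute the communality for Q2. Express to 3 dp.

0.288

h² = (-0.48)² + 0.02² + 0.24² = 0.2304 + 0.0004 + 0.0576 = 0.2884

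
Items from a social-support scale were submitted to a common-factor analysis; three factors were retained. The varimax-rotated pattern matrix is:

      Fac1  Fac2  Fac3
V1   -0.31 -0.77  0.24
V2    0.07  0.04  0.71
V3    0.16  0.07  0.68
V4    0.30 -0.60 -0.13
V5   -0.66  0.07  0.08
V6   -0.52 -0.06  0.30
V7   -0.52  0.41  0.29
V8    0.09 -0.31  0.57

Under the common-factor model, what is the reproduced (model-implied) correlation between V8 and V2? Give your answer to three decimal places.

r̂ = Σ λ_i·λ_j across factors = (0.09)(0.07) + (-0.31)(0.04) + (0.57)(0.71)
  = +0.0063 -0.0124 +0.4047 = 0.3986

0.399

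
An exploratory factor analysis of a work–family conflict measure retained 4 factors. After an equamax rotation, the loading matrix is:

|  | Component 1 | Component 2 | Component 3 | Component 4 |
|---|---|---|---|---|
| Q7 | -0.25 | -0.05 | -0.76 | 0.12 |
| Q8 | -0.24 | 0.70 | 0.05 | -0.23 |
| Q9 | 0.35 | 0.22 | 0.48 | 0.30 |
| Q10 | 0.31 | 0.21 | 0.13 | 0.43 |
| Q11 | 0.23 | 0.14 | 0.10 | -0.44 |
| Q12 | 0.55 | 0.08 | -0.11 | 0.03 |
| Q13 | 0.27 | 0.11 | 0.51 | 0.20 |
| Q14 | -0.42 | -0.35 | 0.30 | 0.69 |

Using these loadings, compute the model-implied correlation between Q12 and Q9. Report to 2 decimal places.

r̂ = Σ λ_i·λ_j across factors = (0.55)(0.35) + (0.08)(0.22) + (-0.11)(0.48) + (0.03)(0.30)
  = +0.1925 +0.0176 -0.0528 +0.0090 = 0.1663

0.17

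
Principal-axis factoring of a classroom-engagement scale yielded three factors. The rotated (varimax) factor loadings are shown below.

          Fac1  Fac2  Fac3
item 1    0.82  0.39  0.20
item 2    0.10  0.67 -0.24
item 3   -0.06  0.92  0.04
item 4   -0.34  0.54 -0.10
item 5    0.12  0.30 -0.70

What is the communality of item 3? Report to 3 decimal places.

0.852

h² = (-0.06)² + 0.92² + 0.04² = 0.0036 + 0.8464 + 0.0016 = 0.8516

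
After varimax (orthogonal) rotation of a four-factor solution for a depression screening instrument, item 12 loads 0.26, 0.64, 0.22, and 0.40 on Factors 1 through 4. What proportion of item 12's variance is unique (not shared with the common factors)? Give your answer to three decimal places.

h² = 0.26² + 0.64² + 0.22² + 0.40² = 0.0676 + 0.4096 + 0.0484 + 0.1600 = 0.6856
Uniqueness u² = 1 − h² = 1 − 0.6856 = 0.3144

0.314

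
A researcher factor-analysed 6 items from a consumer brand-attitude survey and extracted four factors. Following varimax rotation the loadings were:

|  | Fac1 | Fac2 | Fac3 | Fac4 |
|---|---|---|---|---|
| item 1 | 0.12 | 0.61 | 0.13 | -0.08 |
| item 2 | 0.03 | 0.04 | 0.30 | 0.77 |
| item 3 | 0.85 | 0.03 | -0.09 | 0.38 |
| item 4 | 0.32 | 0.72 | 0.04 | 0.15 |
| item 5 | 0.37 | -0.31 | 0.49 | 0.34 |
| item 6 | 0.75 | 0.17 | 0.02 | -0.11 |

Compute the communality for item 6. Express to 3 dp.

h² = 0.75² + 0.17² + 0.02² + (-0.11)² = 0.5625 + 0.0289 + 0.0004 + 0.0121 = 0.6039

0.604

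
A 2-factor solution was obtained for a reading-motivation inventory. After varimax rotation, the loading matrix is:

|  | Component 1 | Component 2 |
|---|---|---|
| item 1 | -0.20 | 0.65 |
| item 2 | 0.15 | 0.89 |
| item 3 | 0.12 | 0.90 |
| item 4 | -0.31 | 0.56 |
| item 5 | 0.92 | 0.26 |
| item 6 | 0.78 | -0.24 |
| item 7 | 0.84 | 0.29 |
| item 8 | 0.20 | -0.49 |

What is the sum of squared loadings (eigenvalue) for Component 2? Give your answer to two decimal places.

SS loadings for Component 2 = 0.65² + 0.89² + 0.90² + 0.56² + 0.26² + (-0.24)² + 0.29² + (-0.49)² = 0.4225 + 0.7921 + 0.8100 + 0.3136 + 0.0676 + 0.0576 + 0.0841 + 0.2401 = 2.7876

2.79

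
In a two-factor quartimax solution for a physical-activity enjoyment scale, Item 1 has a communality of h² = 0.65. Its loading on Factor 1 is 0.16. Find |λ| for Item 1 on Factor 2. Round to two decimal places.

0.79

Under orthogonal rotation h² = Σλ², so λ_Factor 2² = h² − (0.0256) = 0.65 − 0.0256 = 0.6244.
|λ| = √0.6244 = 0.7902.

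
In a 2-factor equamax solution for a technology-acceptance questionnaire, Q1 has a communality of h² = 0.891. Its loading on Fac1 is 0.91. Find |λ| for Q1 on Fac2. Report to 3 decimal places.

Under orthogonal rotation h² = Σλ², so λ_Fac2² = h² − (0.8281) = 0.891 − 0.8281 = 0.0629.
|λ| = √0.0629 = 0.2508.

0.251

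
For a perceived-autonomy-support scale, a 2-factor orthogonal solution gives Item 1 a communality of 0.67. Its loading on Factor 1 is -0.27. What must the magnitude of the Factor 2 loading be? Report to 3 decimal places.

Under orthogonal rotation h² = Σλ², so λ_Factor 2² = h² − (0.0729) = 0.67 − 0.0729 = 0.5971.
|λ| = √0.5971 = 0.7727.

0.773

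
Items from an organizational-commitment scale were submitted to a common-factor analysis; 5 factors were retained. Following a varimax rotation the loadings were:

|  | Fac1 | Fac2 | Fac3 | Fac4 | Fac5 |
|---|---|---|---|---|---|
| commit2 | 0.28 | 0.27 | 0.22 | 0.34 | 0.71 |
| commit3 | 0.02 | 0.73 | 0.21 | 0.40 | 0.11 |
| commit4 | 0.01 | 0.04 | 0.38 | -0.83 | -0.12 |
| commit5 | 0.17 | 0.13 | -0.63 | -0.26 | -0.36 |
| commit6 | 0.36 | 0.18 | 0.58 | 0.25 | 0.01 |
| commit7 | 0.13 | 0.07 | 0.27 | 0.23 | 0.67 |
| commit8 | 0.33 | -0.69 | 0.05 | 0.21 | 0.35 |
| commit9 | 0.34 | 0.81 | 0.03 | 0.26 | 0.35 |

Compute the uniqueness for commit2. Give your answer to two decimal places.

h² = 0.28² + 0.27² + 0.22² + 0.34² + 0.71² = 0.0784 + 0.0729 + 0.0484 + 0.1156 + 0.5041 = 0.8194
Uniqueness u² = 1 − h² = 1 − 0.8194 = 0.1806

0.18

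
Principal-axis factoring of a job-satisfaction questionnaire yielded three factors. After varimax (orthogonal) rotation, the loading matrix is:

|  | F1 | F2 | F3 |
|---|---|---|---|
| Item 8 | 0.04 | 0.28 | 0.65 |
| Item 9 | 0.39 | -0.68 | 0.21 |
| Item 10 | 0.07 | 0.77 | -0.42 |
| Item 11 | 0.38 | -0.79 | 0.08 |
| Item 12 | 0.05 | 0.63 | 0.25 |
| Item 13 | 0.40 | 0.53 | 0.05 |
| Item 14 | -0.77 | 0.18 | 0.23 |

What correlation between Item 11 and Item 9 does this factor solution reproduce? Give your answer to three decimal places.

r̂ = Σ λ_i·λ_j across factors = (0.38)(0.39) + (-0.79)(-0.68) + (0.08)(0.21)
  = +0.1482 +0.5372 +0.0168 = 0.7022

0.702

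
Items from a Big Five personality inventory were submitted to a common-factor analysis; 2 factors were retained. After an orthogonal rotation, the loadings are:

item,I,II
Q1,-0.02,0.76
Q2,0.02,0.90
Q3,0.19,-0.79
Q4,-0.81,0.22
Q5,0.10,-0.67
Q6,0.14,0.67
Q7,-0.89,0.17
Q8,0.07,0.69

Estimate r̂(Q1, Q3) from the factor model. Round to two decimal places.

r̂ = Σ λ_i·λ_j across factors = (-0.02)(0.19) + (0.76)(-0.79)
  = -0.0038 -0.6004 = -0.6042

-0.60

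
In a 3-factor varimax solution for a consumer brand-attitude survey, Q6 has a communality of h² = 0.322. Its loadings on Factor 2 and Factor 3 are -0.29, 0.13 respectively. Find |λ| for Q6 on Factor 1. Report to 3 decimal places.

Under orthogonal rotation h² = Σλ², so λ_Factor 1² = h² − (0.1010) = 0.322 − 0.1010 = 0.2210.
|λ| = √0.2210 = 0.4701.

0.470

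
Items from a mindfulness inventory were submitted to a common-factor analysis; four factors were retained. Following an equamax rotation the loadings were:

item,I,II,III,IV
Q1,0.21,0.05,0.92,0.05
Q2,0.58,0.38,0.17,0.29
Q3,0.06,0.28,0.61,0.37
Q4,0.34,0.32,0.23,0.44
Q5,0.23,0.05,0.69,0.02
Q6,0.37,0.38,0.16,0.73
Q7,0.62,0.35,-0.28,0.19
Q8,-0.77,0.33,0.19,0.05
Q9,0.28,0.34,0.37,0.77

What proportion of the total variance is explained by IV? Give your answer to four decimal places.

SS loadings for IV = 0.05² + 0.29² + 0.37² + 0.44² + 0.02² + 0.73² + 0.19² + 0.05² + 0.77² = 1.5819
Proportion of variance = 1.5819 / 9 = 0.1758.

0.1758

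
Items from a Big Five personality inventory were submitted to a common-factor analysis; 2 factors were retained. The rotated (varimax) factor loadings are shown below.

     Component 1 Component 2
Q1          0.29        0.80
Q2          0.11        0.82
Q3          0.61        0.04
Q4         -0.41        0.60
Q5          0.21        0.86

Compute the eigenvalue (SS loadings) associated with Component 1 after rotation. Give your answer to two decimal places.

SS loadings for Component 1 = 0.29² + 0.11² + 0.61² + (-0.41)² + 0.21² = 0.0841 + 0.0121 + 0.3721 + 0.1681 + 0.0441 = 0.6805

0.68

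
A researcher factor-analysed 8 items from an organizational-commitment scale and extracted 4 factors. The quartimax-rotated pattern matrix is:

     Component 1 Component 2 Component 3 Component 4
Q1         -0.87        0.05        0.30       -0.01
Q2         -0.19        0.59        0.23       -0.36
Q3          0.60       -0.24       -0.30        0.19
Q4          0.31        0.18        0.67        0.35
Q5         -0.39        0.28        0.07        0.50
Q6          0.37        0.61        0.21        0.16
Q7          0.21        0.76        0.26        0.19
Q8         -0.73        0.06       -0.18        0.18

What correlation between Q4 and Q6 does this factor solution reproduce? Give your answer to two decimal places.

0.42

r̂ = Σ λ_i·λ_j across factors = (0.31)(0.37) + (0.18)(0.61) + (0.67)(0.21) + (0.35)(0.16)
  = +0.1147 +0.1098 +0.1407 +0.0560 = 0.4212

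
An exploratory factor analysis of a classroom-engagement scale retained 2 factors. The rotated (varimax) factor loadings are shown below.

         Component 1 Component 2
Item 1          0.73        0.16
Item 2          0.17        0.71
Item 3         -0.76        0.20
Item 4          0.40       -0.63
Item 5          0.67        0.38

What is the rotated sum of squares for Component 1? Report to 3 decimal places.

1.748

SS loadings for Component 1 = 0.73² + 0.17² + (-0.76)² + 0.40² + 0.67² = 0.5329 + 0.0289 + 0.5776 + 0.1600 + 0.4489 = 1.7483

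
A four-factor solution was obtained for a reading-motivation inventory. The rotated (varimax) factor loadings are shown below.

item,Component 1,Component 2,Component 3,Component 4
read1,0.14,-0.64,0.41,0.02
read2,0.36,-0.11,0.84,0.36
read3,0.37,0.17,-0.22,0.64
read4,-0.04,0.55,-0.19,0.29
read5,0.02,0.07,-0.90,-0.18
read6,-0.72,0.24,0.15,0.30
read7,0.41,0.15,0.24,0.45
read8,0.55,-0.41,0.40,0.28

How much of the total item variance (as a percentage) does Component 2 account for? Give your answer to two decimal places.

12.58%

SS loadings for Component 2 = (-0.64)² + (-0.11)² + 0.17² + 0.55² + 0.07² + 0.24² + 0.15² + (-0.41)² = 1.0062
With 8 standardized items, total variance = 8. Proportion = 1.0062/8 = 0.1258 → 12.58%.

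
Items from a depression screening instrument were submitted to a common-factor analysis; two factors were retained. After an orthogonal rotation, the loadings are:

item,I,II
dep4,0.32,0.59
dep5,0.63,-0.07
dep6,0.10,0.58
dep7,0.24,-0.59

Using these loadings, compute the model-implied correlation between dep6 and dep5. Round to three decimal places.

r̂ = Σ λ_i·λ_j across factors = (0.10)(0.63) + (0.58)(-0.07)
  = +0.0630 -0.0406 = 0.0224

0.022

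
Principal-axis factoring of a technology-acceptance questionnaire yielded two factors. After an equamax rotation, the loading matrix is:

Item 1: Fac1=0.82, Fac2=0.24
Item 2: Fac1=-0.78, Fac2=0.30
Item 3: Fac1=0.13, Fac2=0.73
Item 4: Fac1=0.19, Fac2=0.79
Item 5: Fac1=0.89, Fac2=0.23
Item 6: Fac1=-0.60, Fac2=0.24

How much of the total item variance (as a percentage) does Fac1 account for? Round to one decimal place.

41.4%

SS loadings for Fac1 = 0.82² + (-0.78)² + 0.13² + 0.19² + 0.89² + (-0.60)² = 2.4859
With 6 standardized items, total variance = 6. Proportion = 2.4859/6 = 0.4143 → 41.43%.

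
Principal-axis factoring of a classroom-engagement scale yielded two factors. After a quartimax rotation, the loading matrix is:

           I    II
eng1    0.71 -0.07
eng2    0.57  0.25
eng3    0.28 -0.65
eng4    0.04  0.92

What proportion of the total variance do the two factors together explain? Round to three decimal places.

0.561

Communalities: 0.5090, 0.3874, 0.5009, 0.8480; Σh² = 2.2453.
Total variance with 4 standardized items is 4, so the solution explains 2.2453/4 = 0.5613.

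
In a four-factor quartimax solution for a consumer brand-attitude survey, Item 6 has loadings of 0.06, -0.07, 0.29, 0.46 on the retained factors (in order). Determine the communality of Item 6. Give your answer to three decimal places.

0.304

h² = 0.06² + (-0.07)² + 0.29² + 0.46² = 0.0036 + 0.0049 + 0.0841 + 0.2116 = 0.3042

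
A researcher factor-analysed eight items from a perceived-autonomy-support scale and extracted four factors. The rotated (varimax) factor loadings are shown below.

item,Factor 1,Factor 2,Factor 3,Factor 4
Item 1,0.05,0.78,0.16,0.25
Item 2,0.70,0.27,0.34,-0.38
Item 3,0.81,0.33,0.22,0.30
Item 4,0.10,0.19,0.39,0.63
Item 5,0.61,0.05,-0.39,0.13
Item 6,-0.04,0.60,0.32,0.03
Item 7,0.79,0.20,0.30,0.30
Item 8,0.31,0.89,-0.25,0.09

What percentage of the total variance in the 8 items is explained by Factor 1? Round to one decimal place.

SS loadings for Factor 1 = 0.05² + 0.70² + 0.81² + 0.10² + 0.61² + (-0.04)² + 0.79² + 0.31² = 2.2525
With 8 standardized items, total variance = 8. Proportion = 2.2525/8 = 0.2816 → 28.16%.

28.2%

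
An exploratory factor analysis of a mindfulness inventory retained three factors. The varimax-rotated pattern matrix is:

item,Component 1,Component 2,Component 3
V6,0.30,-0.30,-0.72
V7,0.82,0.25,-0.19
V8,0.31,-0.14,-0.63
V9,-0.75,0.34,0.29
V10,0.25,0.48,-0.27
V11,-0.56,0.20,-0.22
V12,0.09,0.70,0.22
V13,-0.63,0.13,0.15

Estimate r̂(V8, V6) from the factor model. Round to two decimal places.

r̂ = Σ λ_i·λ_j across factors = (0.31)(0.30) + (-0.14)(-0.30) + (-0.63)(-0.72)
  = +0.0930 +0.0420 +0.4536 = 0.5886

0.59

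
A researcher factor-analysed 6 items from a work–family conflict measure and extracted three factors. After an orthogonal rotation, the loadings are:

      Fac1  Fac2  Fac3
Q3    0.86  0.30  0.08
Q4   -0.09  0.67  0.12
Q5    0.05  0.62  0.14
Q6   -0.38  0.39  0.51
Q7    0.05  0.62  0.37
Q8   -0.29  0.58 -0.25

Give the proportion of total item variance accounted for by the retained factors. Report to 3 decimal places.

0.546

SS loadings by factor: 0.9812, 1.7962, 0.4999; total = 3.2773.
Total variance with 6 standardized items is 6, so the solution explains 3.2773/6 = 0.5462.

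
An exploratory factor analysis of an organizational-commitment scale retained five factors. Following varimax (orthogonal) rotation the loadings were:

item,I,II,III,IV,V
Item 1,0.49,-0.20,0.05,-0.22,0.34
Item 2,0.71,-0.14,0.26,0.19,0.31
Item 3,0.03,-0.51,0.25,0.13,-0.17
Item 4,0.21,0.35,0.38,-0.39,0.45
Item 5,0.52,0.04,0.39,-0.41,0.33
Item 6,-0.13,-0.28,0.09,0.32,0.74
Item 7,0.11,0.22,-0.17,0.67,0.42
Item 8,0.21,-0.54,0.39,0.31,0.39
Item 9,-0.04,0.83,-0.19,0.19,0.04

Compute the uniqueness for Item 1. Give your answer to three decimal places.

0.553

h² = 0.49² + (-0.20)² + 0.05² + (-0.22)² + 0.34² = 0.2401 + 0.0400 + 0.0025 + 0.0484 + 0.1156 = 0.4466
Uniqueness u² = 1 − h² = 1 − 0.4466 = 0.5534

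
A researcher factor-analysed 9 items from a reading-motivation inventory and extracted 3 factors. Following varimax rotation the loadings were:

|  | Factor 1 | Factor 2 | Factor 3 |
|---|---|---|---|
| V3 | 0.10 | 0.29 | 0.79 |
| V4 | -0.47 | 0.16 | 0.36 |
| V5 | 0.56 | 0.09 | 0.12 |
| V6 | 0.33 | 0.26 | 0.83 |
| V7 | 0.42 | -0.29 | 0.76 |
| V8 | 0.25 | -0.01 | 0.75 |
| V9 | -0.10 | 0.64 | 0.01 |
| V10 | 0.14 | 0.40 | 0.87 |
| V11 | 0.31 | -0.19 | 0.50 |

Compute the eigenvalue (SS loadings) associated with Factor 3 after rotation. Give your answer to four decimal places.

SS loadings for Factor 3 = 0.79² + 0.36² + 0.12² + 0.83² + 0.76² + 0.75² + 0.01² + 0.87² + 0.50² = 0.6241 + 0.1296 + 0.0144 + 0.6889 + 0.5776 + 0.5625 + 0.0001 + 0.7569 + 0.2500 = 3.6041

3.6041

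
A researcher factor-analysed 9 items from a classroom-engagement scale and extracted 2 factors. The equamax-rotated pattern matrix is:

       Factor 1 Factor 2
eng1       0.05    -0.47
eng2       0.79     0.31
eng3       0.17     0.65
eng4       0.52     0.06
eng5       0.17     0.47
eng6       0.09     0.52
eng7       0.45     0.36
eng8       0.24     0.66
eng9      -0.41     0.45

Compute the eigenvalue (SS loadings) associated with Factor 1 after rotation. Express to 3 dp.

1.391

SS loadings for Factor 1 = 0.05² + 0.79² + 0.17² + 0.52² + 0.17² + 0.09² + 0.45² + 0.24² + (-0.41)² = 0.0025 + 0.6241 + 0.0289 + 0.2704 + 0.0289 + 0.0081 + 0.2025 + 0.0576 + 0.1681 = 1.3911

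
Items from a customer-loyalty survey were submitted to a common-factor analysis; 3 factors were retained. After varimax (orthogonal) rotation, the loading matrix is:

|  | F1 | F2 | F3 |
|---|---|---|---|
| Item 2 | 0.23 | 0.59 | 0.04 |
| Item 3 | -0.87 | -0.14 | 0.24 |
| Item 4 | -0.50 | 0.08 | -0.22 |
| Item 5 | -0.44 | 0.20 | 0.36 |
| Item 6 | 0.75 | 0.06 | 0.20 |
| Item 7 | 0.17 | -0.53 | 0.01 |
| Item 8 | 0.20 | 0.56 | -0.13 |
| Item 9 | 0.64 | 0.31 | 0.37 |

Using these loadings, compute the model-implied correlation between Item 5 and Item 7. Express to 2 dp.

-0.18

r̂ = Σ λ_i·λ_j across factors = (-0.44)(0.17) + (0.20)(-0.53) + (0.36)(0.01)
  = -0.0748 -0.1060 +0.0036 = -0.1772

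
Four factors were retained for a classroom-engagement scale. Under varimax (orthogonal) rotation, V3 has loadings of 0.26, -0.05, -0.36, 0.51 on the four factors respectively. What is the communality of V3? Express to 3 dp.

h² = 0.26² + (-0.05)² + (-0.36)² + 0.51² = 0.0676 + 0.0025 + 0.1296 + 0.2601 = 0.4598

0.460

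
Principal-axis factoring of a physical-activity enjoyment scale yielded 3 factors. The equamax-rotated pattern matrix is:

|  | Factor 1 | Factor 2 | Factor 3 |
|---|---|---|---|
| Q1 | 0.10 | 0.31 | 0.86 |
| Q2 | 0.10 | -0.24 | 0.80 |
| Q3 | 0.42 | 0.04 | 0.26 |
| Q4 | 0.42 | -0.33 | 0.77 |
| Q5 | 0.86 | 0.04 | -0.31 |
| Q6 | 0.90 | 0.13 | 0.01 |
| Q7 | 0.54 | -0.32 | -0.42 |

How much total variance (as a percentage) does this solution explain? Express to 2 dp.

Communalities: 0.8457, 0.7076, 0.2456, 0.8782, 0.8373, 0.8270, 0.5704; Σh² = 4.9118.
Total variance with 7 standardized items is 7, so the solution explains 4.9118/7 = 0.7017 = 70.17%.

70.17%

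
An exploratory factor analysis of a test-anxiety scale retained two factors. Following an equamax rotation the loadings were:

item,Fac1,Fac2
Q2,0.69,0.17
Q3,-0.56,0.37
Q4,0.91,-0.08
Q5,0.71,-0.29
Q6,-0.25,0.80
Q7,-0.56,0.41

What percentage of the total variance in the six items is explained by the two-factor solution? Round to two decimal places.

59.37%

SS loadings by factor: 2.4980, 1.0644; total = 3.5624.
Total variance with 6 standardized items is 6, so the solution explains 3.5624/6 = 0.5937 = 59.37%.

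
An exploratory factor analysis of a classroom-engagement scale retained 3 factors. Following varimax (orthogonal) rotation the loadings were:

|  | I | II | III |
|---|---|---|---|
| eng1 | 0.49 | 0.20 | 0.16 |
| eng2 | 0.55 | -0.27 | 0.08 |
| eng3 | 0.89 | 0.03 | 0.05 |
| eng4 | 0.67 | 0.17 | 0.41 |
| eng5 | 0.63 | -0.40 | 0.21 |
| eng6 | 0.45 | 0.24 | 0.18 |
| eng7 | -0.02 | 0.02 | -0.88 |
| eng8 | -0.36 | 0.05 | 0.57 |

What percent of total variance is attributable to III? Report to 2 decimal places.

SS loadings for III = 0.16² + 0.08² + 0.05² + 0.41² + 0.21² + 0.18² + (-0.88)² + 0.57² = 1.3784
With 8 standardized items, total variance = 8. Proportion = 1.3784/8 = 0.1723 → 17.23%.

17.23%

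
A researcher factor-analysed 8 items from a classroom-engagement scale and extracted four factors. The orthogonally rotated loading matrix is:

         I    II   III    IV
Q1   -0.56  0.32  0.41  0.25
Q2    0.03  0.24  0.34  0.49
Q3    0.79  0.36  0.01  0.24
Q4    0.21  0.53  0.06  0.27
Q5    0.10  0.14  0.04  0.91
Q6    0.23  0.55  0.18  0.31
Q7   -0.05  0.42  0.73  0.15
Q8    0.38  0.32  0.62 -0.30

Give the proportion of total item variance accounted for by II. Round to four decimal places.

0.1464

SS loadings for II = 0.32² + 0.24² + 0.36² + 0.53² + 0.14² + 0.55² + 0.42² + 0.32² = 1.1714
Proportion of variance = 1.1714 / 8 = 0.1464.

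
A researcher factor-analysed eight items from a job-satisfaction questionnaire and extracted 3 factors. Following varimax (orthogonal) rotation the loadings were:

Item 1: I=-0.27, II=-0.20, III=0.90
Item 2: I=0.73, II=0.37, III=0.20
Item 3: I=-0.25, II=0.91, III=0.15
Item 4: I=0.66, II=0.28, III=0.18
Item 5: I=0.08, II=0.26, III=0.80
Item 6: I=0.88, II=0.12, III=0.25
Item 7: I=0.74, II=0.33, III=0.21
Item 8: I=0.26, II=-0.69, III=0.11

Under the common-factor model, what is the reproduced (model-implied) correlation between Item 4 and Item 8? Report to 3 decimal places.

r̂ = Σ λ_i·λ_j across factors = (0.66)(0.26) + (0.28)(-0.69) + (0.18)(0.11)
  = +0.1716 -0.1932 +0.0198 = -0.0018

-0.002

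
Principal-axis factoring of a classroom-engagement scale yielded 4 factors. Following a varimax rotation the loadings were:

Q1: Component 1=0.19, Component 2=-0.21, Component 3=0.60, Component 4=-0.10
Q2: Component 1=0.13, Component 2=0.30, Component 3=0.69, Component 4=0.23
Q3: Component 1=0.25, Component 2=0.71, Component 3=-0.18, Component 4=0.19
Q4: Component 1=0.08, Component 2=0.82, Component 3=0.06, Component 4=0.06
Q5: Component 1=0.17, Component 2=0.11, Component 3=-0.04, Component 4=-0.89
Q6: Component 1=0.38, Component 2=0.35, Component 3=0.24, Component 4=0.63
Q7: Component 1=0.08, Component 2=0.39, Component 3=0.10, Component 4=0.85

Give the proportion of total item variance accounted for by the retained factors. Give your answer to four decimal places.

Communalities: 0.4502, 0.6359, 0.6351, 0.6860, 0.8347, 0.7214, 0.8910; Σh² = 4.8543.
Total variance with 7 standardized items is 7, so the solution explains 4.8543/7 = 0.6935.

0.6935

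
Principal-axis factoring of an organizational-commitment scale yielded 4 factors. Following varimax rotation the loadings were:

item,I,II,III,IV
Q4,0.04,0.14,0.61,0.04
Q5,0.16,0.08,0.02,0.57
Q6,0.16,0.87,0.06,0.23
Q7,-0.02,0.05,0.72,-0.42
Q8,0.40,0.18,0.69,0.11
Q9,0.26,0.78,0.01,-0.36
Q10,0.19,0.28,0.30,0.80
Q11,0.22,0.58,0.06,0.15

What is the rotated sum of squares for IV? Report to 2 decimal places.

1.36

SS loadings for IV = 0.04² + 0.57² + 0.23² + (-0.42)² + 0.11² + (-0.36)² + 0.80² + 0.15² = 0.0016 + 0.3249 + 0.0529 + 0.1764 + 0.0121 + 0.1296 + 0.6400 + 0.0225 = 1.3600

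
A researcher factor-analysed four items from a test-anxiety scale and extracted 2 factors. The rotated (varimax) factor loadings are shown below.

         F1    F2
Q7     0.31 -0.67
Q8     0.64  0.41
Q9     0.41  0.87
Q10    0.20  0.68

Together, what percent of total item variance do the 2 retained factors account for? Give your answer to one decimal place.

63.8%

SS loadings by factor: 0.7138, 1.8363; total = 2.5501.
Total variance with 4 standardized items is 4, so the solution explains 2.5501/4 = 0.6375 = 63.75%.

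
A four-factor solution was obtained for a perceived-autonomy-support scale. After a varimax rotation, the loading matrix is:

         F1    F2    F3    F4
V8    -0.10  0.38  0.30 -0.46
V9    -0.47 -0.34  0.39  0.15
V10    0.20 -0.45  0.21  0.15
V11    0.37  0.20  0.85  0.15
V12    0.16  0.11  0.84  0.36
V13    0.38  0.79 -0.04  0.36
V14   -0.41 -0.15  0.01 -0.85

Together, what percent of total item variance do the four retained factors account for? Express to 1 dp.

69.8%

Communalities: 0.4560, 0.5111, 0.3091, 0.9219, 0.8729, 0.8997, 0.9132; Σh² = 4.8839.
Total variance with 7 standardized items is 7, so the solution explains 4.8839/7 = 0.6977 = 69.77%.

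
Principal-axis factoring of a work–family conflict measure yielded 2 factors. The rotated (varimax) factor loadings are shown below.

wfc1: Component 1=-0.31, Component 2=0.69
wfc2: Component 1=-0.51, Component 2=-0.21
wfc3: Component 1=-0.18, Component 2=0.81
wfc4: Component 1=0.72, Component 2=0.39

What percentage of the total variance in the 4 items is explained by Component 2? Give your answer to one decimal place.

SS loadings for Component 2 = 0.69² + (-0.21)² + 0.81² + 0.39² = 1.3284
With 4 standardized items, total variance = 4. Proportion = 1.3284/4 = 0.3321 → 33.21%.

33.2%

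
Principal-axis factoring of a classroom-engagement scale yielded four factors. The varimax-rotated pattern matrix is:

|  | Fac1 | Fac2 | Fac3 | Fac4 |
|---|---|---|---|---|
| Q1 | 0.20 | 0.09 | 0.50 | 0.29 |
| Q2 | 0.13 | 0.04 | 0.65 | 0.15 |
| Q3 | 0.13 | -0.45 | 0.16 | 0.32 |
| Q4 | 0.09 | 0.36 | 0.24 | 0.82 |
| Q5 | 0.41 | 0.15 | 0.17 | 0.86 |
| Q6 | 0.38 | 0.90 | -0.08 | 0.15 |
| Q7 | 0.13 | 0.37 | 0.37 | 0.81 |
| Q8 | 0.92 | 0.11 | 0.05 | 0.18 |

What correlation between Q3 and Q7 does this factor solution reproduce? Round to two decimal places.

r̂ = Σ λ_i·λ_j across factors = (0.13)(0.13) + (-0.45)(0.37) + (0.16)(0.37) + (0.32)(0.81)
  = +0.0169 -0.1665 +0.0592 +0.2592 = 0.1688

0.17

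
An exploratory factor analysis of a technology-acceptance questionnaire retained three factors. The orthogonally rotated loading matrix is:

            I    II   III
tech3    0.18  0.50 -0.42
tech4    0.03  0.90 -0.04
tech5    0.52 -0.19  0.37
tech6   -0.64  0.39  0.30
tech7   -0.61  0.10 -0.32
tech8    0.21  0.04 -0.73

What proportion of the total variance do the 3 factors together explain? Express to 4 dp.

Communalities: 0.4588, 0.8125, 0.4434, 0.6517, 0.4845, 0.5786; Σh² = 3.4295.
Total variance with 6 standardized items is 6, so the solution explains 3.4295/6 = 0.5716.

0.5716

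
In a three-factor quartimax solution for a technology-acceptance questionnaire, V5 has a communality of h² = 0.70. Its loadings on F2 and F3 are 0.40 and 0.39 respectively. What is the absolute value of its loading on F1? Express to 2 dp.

0.62

Under orthogonal rotation h² = Σλ², so λ_F1² = h² − (0.3121) = 0.70 − 0.3121 = 0.3879.
|λ| = √0.3879 = 0.6228.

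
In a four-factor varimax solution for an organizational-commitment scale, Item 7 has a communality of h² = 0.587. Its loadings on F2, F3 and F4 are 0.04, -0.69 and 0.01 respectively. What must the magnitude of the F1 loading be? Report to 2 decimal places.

0.33

Under orthogonal rotation h² = Σλ², so λ_F1² = h² − (0.4778) = 0.587 − 0.4778 = 0.1092.
|λ| = √0.1092 = 0.3305.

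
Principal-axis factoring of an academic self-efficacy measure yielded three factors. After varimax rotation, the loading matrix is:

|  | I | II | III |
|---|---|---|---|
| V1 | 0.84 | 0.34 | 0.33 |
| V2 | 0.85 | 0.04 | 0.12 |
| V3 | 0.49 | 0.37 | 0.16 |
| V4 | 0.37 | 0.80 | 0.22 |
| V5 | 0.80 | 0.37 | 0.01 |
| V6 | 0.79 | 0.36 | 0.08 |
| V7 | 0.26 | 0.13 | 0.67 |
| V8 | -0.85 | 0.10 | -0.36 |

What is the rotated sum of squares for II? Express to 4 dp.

1.1875

SS loadings for II = 0.34² + 0.04² + 0.37² + 0.80² + 0.37² + 0.36² + 0.13² + 0.10² = 0.1156 + 0.0016 + 0.1369 + 0.6400 + 0.1369 + 0.1296 + 0.0169 + 0.0100 = 1.1875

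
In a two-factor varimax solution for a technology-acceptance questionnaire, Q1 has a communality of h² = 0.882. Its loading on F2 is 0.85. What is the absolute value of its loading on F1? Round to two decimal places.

0.40

Under orthogonal rotation h² = Σλ², so λ_F1² = h² − (0.7225) = 0.882 − 0.7225 = 0.1595.
|λ| = √0.1595 = 0.3994.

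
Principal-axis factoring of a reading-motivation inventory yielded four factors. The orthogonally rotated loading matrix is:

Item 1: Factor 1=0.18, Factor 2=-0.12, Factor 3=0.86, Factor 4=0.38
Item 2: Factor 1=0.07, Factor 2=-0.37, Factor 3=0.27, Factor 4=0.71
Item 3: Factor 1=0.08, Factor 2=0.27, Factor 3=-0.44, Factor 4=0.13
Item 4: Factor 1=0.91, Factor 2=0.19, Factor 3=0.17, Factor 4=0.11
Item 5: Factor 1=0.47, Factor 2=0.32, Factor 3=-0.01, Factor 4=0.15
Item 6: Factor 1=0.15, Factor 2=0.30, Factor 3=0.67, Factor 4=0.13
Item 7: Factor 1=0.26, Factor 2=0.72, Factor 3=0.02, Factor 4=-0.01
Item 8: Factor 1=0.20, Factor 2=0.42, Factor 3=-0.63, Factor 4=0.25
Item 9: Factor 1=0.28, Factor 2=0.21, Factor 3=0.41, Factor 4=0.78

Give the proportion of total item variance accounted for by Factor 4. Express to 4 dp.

0.1542

SS loadings for Factor 4 = 0.38² + 0.71² + 0.13² + 0.11² + 0.15² + 0.13² + (-0.01)² + 0.25² + 0.78² = 1.3879
Proportion of variance = 1.3879 / 9 = 0.1542.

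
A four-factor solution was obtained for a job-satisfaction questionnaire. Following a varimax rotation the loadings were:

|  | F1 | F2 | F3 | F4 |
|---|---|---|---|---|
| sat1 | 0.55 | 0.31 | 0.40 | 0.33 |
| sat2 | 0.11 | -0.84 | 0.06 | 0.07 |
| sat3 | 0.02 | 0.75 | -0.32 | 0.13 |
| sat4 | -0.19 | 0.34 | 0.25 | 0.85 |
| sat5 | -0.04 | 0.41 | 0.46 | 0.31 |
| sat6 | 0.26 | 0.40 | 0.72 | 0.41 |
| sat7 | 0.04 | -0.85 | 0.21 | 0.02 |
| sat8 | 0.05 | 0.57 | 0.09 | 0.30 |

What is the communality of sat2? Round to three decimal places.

0.726

h² = 0.11² + (-0.84)² + 0.06² + 0.07² = 0.0121 + 0.7056 + 0.0036 + 0.0049 = 0.7262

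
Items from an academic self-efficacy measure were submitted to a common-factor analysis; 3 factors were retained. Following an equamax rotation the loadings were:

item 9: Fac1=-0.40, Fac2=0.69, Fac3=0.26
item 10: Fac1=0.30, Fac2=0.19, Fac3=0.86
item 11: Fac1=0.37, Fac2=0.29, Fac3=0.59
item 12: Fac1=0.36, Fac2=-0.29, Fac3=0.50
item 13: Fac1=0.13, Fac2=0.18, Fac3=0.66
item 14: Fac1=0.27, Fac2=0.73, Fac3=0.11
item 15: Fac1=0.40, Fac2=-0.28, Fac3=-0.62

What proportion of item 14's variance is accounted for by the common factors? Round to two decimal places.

0.62

h² = 0.27² + 0.73² + 0.11² = 0.0729 + 0.5329 + 0.0121 = 0.6179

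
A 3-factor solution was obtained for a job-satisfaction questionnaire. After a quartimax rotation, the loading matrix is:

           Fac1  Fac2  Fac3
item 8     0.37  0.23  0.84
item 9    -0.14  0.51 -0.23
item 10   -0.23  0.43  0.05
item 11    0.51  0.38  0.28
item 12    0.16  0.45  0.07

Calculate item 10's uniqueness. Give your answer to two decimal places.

h² = (-0.23)² + 0.43² + 0.05² = 0.0529 + 0.1849 + 0.0025 = 0.2403
Uniqueness u² = 1 − h² = 1 − 0.2403 = 0.7597

0.76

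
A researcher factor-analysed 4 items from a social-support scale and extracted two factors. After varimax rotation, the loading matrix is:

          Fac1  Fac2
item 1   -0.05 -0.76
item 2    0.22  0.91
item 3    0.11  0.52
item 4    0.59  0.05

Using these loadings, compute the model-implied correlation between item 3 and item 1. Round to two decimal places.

r̂ = Σ λ_i·λ_j across factors = (0.11)(-0.05) + (0.52)(-0.76)
  = -0.0055 -0.3952 = -0.4007

-0.40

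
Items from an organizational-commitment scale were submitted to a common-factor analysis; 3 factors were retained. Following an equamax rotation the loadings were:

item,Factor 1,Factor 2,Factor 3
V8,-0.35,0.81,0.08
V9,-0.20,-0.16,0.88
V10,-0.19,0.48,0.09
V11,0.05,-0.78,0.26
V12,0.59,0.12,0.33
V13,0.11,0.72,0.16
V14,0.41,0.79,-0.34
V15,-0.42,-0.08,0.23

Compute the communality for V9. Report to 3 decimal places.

h² = (-0.20)² + (-0.16)² + 0.88² = 0.0400 + 0.0256 + 0.7744 = 0.8400

0.840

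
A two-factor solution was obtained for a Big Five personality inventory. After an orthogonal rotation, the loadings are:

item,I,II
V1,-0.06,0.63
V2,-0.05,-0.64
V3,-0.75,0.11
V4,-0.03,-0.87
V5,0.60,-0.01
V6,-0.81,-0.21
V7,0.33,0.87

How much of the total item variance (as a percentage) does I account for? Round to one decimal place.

24.2%

SS loadings for I = (-0.06)² + (-0.05)² + (-0.75)² + (-0.03)² + 0.60² + (-0.81)² + 0.33² = 1.6945
With 7 standardized items, total variance = 7. Proportion = 1.6945/7 = 0.2421 → 24.21%.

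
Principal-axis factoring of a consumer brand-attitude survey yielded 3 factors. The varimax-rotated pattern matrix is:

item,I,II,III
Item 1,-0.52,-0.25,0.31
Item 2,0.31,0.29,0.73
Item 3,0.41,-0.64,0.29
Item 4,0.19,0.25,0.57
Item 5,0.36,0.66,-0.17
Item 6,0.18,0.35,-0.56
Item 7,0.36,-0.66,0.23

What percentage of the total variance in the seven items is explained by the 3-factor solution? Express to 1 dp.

55.8%

Communalities: 0.4290, 0.7131, 0.6618, 0.4235, 0.5941, 0.4685, 0.6181; Σh² = 3.9081.
Total variance with 7 standardized items is 7, so the solution explains 3.9081/7 = 0.5583 = 55.83%.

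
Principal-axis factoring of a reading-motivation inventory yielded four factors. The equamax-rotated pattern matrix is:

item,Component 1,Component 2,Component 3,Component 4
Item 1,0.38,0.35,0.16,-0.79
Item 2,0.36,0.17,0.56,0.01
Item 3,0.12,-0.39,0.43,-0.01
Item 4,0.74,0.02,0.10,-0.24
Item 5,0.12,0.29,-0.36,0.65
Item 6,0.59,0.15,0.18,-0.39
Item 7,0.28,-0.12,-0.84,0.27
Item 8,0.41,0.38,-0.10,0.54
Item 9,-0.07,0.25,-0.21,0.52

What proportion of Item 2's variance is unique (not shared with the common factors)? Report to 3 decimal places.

0.528

h² = 0.36² + 0.17² + 0.56² + 0.01² = 0.1296 + 0.0289 + 0.3136 + 0.0001 = 0.4722
Uniqueness u² = 1 − h² = 1 − 0.4722 = 0.5278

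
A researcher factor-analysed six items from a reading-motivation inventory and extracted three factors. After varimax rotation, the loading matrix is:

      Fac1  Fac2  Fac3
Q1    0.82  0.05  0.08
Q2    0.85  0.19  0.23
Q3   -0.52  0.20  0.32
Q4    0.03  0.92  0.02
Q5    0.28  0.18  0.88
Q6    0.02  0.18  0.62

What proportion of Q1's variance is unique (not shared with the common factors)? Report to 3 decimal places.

h² = 0.82² + 0.05² + 0.08² = 0.6724 + 0.0025 + 0.0064 = 0.6813
Uniqueness u² = 1 − h² = 1 − 0.6813 = 0.3187

0.319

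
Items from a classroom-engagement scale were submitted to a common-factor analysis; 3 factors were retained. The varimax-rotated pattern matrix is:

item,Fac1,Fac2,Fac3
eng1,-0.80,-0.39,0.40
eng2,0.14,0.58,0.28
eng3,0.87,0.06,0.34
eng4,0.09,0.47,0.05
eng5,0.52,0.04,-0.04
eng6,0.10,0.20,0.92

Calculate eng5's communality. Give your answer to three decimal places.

h² = 0.52² + 0.04² + (-0.04)² = 0.2704 + 0.0016 + 0.0016 = 0.2736

0.274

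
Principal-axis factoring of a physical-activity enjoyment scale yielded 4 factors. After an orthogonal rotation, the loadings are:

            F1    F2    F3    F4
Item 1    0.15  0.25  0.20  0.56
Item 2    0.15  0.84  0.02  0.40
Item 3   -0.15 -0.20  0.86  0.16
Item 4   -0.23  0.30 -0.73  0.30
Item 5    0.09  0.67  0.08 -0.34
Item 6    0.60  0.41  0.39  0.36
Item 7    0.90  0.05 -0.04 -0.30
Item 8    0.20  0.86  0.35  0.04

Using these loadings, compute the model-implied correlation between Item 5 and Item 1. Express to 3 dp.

r̂ = Σ λ_i·λ_j across factors = (0.09)(0.15) + (0.67)(0.25) + (0.08)(0.20) + (-0.34)(0.56)
  = +0.0135 +0.1675 +0.0160 -0.1904 = 0.0066

0.007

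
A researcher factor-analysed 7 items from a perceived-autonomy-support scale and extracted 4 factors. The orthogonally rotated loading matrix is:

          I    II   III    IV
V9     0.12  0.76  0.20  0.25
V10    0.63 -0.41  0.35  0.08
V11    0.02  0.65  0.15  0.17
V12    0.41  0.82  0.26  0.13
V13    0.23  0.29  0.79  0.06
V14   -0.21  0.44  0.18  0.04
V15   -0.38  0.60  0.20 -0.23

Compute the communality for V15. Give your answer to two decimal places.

0.60

h² = (-0.38)² + 0.60² + 0.20² + (-0.23)² = 0.1444 + 0.3600 + 0.0400 + 0.0529 = 0.5973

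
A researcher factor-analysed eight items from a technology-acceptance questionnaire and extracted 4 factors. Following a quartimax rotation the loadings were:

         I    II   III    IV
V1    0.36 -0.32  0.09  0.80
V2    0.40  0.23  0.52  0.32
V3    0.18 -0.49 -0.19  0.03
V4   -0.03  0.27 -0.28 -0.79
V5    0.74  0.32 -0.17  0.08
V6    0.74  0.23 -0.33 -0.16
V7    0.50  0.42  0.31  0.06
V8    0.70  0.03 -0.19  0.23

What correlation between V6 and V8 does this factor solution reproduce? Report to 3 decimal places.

r̂ = Σ λ_i·λ_j across factors = (0.74)(0.70) + (0.23)(0.03) + (-0.33)(-0.19) + (-0.16)(0.23)
  = +0.5180 +0.0069 +0.0627 -0.0368 = 0.5508

0.551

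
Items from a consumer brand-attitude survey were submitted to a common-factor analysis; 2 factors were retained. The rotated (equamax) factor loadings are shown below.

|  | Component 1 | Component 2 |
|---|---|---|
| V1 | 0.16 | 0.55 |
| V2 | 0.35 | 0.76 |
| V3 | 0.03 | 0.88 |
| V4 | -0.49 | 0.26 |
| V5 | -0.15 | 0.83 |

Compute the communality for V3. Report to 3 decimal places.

0.775

h² = 0.03² + 0.88² = 0.0009 + 0.7744 = 0.7753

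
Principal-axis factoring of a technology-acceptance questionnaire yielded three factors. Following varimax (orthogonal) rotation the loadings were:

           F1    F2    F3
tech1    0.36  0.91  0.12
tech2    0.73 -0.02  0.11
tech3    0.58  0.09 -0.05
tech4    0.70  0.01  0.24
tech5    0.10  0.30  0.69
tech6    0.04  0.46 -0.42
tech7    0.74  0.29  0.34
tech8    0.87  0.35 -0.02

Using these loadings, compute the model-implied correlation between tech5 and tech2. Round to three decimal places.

r̂ = Σ λ_i·λ_j across factors = (0.10)(0.73) + (0.30)(-0.02) + (0.69)(0.11)
  = +0.0730 -0.0060 +0.0759 = 0.1429

0.143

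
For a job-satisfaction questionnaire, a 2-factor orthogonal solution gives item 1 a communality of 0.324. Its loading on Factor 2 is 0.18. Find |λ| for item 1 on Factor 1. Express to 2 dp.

0.54

Under orthogonal rotation h² = Σλ², so λ_Factor 1² = h² − (0.0324) = 0.324 − 0.0324 = 0.2916.
|λ| = √0.2916 = 0.5400.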